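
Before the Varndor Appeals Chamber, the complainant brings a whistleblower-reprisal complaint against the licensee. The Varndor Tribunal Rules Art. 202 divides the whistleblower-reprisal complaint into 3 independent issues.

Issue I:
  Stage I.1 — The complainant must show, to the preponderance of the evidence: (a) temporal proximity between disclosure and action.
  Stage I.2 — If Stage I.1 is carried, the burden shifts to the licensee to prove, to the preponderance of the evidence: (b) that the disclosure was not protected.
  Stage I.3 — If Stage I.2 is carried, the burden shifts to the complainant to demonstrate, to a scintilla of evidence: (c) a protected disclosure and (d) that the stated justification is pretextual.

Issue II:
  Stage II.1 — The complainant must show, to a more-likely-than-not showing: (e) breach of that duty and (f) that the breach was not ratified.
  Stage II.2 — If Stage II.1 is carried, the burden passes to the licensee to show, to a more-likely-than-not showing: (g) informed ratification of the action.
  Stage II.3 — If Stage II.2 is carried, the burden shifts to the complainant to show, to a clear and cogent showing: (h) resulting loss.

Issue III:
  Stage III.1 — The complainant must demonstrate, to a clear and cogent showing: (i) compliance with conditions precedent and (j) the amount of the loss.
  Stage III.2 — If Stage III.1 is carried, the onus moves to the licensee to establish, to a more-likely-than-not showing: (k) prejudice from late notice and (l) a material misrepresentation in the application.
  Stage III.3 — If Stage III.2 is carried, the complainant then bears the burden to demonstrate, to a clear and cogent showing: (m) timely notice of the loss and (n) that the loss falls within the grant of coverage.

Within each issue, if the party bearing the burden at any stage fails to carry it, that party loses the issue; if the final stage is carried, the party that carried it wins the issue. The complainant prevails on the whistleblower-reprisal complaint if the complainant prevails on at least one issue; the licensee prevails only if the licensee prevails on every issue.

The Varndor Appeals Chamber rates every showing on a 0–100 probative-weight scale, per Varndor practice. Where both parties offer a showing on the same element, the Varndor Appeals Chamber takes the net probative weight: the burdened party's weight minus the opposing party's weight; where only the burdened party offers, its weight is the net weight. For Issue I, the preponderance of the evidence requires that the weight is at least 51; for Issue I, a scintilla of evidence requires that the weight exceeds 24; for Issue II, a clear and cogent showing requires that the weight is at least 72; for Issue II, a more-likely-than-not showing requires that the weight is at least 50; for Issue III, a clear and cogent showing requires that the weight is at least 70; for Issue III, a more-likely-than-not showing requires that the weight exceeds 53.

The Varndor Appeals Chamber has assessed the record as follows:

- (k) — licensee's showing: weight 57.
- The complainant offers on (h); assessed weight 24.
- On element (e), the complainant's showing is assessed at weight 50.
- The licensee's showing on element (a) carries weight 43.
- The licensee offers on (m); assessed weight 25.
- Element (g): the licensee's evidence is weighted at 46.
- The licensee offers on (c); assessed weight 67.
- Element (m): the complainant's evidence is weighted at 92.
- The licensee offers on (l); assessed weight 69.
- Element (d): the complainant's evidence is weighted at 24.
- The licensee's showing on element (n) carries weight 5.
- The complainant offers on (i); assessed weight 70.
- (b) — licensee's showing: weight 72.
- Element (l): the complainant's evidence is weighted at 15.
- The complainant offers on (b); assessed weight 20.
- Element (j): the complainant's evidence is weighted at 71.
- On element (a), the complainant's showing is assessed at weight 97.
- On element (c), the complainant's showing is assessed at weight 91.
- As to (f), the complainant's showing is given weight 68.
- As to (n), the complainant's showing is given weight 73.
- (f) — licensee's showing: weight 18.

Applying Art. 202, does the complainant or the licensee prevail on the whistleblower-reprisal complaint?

complainant

— Issue I —
At Stage I.1 the complainant must meet the preponderance of the evidence (weight is at least 51): on (a) the weight is 97 less the opposing 43 gives net 54, which does reach 51, so (a) meets the standard.
  The complainant carries Stage I.1; the licensee now bears the burden.
At Stage I.2 the licensee must meet the preponderance of the evidence (weight is at least 51): on (b) the weight is 72 less the opposing 20 gives net 52, which does reach 51, so (b) meets the standard.
  Stage I.2 carried; the burden shifts to the complainant.
At Stage I.3 the complainant must meet a scintilla of evidence (weight exceeds 24): on (c) the weight is 91 less the opposing 67 gives net 24, which does not exceed 24, so (c) does not meet the standard; on (d) the weight is 24, which does not exceed 24, so (d) does not meet the standard.
  Stage I.3 not carried; the complainant fails its burden.
So the licensee prevails on this issue.
— Issue II —
At Stage II.1 the complainant must meet a more-likely-than-not showing (weight is at least 50): on (e) the weight is 50, which does reach 50, so (e) meets the standard; on (f) the weight is 68 less the opposing 18 gives net 50, ≥ 50, so (f) meets the standard.
  The complainant carries Stage II.1; the licensee now bears the burden.
At Stage II.2 the licensee must meet a more-likely-than-not showing (weight is at least 50): on (g) the weight is 46, < 50, so (g) does not meet the standard.
  Not every element is met, so the licensee fails to carry Stage II.2.
So the complainant prevails on this issue.
— Issue III —
At Stage III.1 the complainant must meet a clear and cogent showing (weight is at least 70): on (i) the weight is 70, ≥ 70, so (i) meets the standard; on (j) the weight is 71, ≥ 70, so (j) meets the standard.
  The complainant carries Stage III.1; the licensee now bears the burden.
At Stage III.2 the licensee must meet a more-likely-than-not showing (weight exceeds 53): on (k) the weight is 57, which does exceed 53, so (k) meets the standard; on (l) the weight is 69 less the opposing 15 gives net 54, > 53, so (l) meets the standard.
  Stage III.2 carried; the burden shifts to the complainant.
At Stage III.3 the complainant must meet a clear and cogent showing (weight is at least 70): on (m) the weight is 92 less the opposing 25 gives net 67, which does not reach 70, so (m) does not meet the standard; on (n) the weight is 73 less the opposing 5 gives net 68, which does not reach 70, so (n) does not meet the standard.
  Not every element is met, so the complainant fails to carry Stage III.3.
The licensee prevails on this issue.
Per-issue: Issue I → licensee; Issue II → complainant; Issue III → licensee. The complainant must prevail on at least one issue; overall, the complainant prevails.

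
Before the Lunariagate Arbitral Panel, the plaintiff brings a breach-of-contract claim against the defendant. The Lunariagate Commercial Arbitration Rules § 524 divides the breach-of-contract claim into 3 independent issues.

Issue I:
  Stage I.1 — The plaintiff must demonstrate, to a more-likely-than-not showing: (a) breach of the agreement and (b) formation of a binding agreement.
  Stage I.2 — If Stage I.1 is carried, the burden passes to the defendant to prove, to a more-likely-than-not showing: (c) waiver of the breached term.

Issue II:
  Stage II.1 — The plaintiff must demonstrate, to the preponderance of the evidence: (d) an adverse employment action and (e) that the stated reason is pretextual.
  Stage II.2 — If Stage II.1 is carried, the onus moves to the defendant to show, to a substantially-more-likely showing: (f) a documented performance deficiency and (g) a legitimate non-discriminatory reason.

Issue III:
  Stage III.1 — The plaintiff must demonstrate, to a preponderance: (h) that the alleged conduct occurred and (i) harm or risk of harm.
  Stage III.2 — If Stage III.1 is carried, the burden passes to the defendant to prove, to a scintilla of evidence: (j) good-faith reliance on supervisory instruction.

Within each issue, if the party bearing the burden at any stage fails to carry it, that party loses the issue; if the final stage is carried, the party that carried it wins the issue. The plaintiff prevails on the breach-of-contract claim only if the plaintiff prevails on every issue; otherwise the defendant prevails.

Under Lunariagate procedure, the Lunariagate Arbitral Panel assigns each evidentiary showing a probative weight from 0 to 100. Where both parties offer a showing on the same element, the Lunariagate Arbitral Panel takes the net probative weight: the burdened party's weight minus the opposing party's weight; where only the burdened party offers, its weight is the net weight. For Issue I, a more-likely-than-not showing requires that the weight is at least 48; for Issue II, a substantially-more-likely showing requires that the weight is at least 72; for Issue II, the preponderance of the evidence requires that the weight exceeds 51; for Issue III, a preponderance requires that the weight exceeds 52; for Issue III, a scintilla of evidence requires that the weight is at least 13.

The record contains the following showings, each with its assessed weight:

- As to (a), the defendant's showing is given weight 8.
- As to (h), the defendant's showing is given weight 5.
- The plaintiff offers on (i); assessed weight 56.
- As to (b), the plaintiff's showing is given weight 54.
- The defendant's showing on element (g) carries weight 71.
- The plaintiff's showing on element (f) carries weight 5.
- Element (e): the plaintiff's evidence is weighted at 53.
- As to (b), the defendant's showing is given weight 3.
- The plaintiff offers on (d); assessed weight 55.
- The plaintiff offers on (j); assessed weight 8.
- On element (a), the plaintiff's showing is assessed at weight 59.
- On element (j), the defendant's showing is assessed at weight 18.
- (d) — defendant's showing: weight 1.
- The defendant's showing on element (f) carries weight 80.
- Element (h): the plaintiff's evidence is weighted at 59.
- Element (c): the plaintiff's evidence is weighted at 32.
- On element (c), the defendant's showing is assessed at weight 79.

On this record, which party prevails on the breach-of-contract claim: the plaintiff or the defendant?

plaintiff

— Issue I —
At Stage I.1 the plaintiff must meet a more-likely-than-not showing (weight is at least 48): on (a) the weight is 59 less the opposing 8 gives net 51, ≥ 48, so (a) meets the standard; on (b) the weight is 54 less the opposing 3 gives net 51, which does reach 48, so (b) meets the standard.
  The plaintiff carries Stage I.1; the defendant now bears the burden.
At Stage I.2 the defendant must meet a more-likely-than-not showing (weight is at least 48): on (c) the weight is 79 less the opposing 32 gives net 47, < 48, so (c) does not meet the standard.
  The defendant does not carry Stage I.2.
So the plaintiff prevails on this issue.
— Issue II —
Stage II.1 (plaintiff, the preponderance of the evidence, weight exceeds 51): (d) net 55−1=54 > 51 — meets; (e) 53 > 51 — meets.
  All elements met. The burden passes to the defendant.
Stage II.2 (defendant, a substantially-more-likely showing, weight is at least 72): (f) net 80−5=75 ≥ 72 — meets; (g) 71 < 72 — fails.
  Stage II.2 not carried; the defendant fails its burden.
The analysis ends at Stage II.2; the plaintiff prevails on this issue.
— Issue III —
At Stage III.1 the plaintiff must meet a preponderance (weight exceeds 52): on (h) the weight is 59 less the opposing 5 gives net 54, which does exceed 52, so (h) meets the standard; on (i) the weight is 56, > 52, so (i) meets the standard.
  All elements met. The burden passes to the defendant.
At Stage III.2 the defendant must meet a scintilla of evidence (weight is at least 13): on (j) the weight is 18 less the opposing 8 gives net 10, which does not reach 13, so (j) does not meet the standard.
  Stage III.2 not carried; the defendant fails its burden.
The analysis ends at Stage III.2; the plaintiff prevails on this issue.
Per-issue: Issue I → plaintiff; Issue II → plaintiff; Issue III → plaintiff. The plaintiff must prevail on every issue; overall, the plaintiff prevails.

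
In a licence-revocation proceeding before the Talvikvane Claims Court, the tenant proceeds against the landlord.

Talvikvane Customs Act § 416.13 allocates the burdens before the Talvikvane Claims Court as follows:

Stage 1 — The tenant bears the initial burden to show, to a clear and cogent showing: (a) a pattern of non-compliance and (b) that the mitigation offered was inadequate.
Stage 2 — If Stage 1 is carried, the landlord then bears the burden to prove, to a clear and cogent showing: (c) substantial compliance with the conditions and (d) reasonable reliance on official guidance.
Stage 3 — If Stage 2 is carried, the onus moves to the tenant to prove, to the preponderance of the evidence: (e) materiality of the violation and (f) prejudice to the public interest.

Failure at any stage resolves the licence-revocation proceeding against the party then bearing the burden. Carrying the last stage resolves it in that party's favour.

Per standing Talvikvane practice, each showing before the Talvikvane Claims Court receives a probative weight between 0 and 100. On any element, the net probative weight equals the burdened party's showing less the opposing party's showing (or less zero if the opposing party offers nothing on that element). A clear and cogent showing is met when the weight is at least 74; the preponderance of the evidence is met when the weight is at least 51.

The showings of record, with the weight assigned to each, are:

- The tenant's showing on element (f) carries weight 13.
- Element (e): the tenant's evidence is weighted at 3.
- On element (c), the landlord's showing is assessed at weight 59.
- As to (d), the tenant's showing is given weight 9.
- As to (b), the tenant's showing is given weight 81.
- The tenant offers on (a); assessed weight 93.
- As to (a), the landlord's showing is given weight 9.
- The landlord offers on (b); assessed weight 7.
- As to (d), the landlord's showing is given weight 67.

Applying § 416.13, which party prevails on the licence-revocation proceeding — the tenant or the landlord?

At Stage 1 the tenant must meet a clear and cogent showing (weight is at least 74): on (a) the weight is 93 less the opposing 9 gives net 84, ≥ 74, so (a) meets the standard; on (b) the weight is 81 less the opposing 7 gives net 74, which does reach 74, so (b) meets the standard.
  All elements met. The burden passes to the landlord.
At Stage 2 the landlord must meet a clear and cogent showing (weight is at least 74): on (c) the weight is 59, < 74, so (c) does not meet the standard; on (d) the weight is 67 less the opposing 9 gives net 58, which does not reach 74, so (d) does not meet the standard.
  The landlord does not carry Stage 2.
So the tenant prevails.

tenant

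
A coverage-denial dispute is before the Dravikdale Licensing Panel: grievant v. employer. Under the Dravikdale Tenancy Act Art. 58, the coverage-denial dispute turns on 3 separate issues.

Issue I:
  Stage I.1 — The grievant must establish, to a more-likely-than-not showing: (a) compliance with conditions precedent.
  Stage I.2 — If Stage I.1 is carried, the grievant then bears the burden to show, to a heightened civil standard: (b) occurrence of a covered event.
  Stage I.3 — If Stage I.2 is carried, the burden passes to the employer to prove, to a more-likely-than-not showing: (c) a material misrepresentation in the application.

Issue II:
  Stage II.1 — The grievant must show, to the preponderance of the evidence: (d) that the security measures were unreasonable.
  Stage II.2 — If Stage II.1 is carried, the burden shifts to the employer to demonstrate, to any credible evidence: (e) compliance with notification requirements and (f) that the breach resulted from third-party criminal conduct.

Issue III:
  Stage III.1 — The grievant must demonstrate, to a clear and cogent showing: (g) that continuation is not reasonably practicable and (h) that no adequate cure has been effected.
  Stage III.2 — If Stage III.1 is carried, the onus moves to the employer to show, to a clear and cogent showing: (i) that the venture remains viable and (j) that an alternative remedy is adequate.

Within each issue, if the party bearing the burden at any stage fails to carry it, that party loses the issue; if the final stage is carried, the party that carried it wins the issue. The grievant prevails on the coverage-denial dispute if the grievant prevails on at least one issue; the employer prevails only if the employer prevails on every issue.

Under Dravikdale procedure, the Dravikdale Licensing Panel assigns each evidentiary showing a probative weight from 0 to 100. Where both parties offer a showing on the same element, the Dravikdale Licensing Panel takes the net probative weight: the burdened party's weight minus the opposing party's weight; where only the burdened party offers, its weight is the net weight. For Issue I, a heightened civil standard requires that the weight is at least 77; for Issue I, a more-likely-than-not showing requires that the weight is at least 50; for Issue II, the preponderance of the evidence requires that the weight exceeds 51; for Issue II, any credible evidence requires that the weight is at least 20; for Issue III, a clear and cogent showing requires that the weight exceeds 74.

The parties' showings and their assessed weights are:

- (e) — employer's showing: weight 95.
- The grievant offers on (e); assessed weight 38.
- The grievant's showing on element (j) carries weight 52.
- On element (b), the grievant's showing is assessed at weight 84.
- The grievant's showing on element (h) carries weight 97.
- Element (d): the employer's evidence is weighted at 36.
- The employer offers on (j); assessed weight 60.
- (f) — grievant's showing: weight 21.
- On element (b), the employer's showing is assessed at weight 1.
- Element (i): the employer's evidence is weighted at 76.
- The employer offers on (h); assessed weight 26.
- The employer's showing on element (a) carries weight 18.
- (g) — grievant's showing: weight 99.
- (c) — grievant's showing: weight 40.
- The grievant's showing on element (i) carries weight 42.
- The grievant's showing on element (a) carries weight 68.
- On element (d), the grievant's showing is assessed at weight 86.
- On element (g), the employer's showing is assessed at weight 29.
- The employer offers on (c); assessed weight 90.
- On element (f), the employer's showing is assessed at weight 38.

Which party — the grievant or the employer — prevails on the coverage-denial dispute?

— Issue I —
Stage I.1 (grievant, a more-likely-than-not showing, weight is at least 50): (a) net 68−18=50 ≥ 50 — meets.
  All elements met. The grievant retains the burden for Stage I.2.
Stage I.2 (grievant, a heightened civil standard, weight is at least 77): (b) net 84−1=83 ≥ 77 — meets.
  Stage I.2 carried; the burden shifts to the employer.
Stage I.3 (employer, a more-likely-than-not showing, weight is at least 50): (c) net 90−40=50 ≥ 50 — meets.
  Stage I.3 carried; the final stage is satisfied.
All stages carried — the employer prevails on this issue.
— Issue II —
Stage II.1 — burden on grievant; standard: the preponderance of the evidence (weight exceeds 51).
    (d): 86 − 36 = 50 ≤ 51 [not met]
  Stage II.1 not carried; the grievant fails its burden.
So the employer prevails on this issue.
— Issue III —
At Stage III.1 the grievant must meet a clear and cogent showing (weight exceeds 74): on (g) the weight is 99 less the opposing 29 gives net 70, ≤ 74, so (g) does not meet the standard; on (h) the weight is 97 less the opposing 26 gives net 71, which does not exceed 74, so (h) does not meet the standard.
  The grievant does not carry Stage III.1.
So the employer prevails on this issue.
Per-issue: Issue I → employer; Issue II → employer; Issue III → employer. The grievant must prevail on at least one issue; overall, the employer prevails.

employer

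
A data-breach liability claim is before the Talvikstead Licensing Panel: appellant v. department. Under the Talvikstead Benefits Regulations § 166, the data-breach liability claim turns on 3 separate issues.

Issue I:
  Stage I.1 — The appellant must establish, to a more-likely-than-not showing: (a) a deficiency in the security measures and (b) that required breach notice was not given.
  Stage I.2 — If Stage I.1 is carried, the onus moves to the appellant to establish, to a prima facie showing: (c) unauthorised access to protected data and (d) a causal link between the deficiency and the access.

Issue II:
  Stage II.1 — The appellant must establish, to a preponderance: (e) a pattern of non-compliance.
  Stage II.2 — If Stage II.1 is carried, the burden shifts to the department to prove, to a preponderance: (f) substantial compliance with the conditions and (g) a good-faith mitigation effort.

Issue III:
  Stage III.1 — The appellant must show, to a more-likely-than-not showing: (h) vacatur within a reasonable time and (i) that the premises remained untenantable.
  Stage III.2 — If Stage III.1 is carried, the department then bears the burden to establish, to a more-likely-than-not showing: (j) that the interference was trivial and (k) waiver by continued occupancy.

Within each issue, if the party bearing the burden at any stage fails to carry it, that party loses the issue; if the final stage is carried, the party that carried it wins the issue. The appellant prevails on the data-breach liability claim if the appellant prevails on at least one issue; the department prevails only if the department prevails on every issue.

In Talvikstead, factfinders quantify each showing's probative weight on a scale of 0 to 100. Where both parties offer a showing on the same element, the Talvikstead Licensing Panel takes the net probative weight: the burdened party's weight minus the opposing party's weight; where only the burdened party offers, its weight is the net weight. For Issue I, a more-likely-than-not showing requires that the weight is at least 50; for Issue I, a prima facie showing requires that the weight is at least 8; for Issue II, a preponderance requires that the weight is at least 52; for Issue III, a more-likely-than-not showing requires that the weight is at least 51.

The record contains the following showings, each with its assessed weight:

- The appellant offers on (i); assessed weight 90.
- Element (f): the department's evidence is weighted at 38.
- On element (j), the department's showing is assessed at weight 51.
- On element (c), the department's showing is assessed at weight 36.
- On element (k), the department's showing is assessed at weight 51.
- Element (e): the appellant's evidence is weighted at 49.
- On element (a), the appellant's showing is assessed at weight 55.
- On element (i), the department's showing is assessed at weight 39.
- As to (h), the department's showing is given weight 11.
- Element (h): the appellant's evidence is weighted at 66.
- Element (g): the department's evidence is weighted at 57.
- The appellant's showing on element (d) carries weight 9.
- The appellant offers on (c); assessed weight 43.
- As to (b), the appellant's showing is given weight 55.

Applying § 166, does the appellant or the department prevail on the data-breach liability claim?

— Issue I —
Stage I.1 — burden on appellant; standard: a more-likely-than-not showing (weight is at least 50).
    (a): 55 ≥ 50 [met]
    (b): 55 ≥ 50 [met]
  Stage I.1 is satisfied; the appellant continues to bear the burden.
Stage I.2 — burden on appellant; standard: a prima facie showing (weight is at least 8).
    (c): 43 − 36 = 7 < 8 [not met]
    (d): 9 ≥ 8 [met]
  Stage I.2 not carried; the appellant fails its burden.
The analysis ends at Stage I.2; the department prevails on this issue.
— Issue II —
Stage II.1 (appellant, a preponderance, weight is at least 52): (e) 49 < 52 — fails.
  Stage II.1 not carried; the appellant fails its burden.
The department prevails on this issue.
— Issue III —
Stage III.1 — burden on appellant; standard: a more-likely-than-not showing (weight is at least 51).
    (h): 66 − 11 = 55 ≥ 51 [met]
    (i): 90 − 39 = 51 ≥ 51 [met]
  All elements met. The burden passes to the department.
Stage III.2 — burden on department; standard: a more-likely-than-not showing (weight is at least 51).
    (j): 51 ≥ 51 [met]
    (k): 51 ≥ 51 [met]
  Stage III.2 carried; the final stage is satisfied.
All stages carried — the department prevails on this issue.
Per-issue: Issue I → department; Issue II → department; Issue III → department. The appellant must prevail on at least one issue; overall, the department prevails.

department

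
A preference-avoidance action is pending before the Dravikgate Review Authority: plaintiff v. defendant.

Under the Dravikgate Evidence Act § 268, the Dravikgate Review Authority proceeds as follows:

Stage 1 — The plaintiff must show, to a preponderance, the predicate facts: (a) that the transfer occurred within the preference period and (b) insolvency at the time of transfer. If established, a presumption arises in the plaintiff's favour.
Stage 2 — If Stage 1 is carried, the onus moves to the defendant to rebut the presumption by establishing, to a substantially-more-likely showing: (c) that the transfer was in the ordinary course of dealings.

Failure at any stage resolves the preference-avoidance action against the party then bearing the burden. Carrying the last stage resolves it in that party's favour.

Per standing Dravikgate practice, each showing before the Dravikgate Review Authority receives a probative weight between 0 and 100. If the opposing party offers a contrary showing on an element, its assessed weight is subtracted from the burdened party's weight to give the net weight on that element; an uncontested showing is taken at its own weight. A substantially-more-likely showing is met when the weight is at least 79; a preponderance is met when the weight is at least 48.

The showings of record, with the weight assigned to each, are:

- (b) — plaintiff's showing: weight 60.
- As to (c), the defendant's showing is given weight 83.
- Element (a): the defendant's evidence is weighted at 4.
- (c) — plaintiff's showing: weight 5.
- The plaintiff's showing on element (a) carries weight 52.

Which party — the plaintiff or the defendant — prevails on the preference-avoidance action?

At Stage 1 the plaintiff must meet a preponderance (weight is at least 48): on (a) the weight is 52 less the opposing 4 gives net 48, ≥ 48, so (a) meets the standard; on (b) the weight is 60, ≥ 48, so (b) meets the standard.
  The plaintiff carries Stage 1; the defendant now bears the burden.
At Stage 2 the defendant must meet a substantially-more-likely showing (weight is at least 79): on (c) the weight is 83 less the opposing 5 gives net 78, which does not reach 79, so (c) does not meet the standard.
  Stage 2 not carried; the defendant fails its burden.
The analysis ends at Stage 2; the plaintiff prevails.

plaintiff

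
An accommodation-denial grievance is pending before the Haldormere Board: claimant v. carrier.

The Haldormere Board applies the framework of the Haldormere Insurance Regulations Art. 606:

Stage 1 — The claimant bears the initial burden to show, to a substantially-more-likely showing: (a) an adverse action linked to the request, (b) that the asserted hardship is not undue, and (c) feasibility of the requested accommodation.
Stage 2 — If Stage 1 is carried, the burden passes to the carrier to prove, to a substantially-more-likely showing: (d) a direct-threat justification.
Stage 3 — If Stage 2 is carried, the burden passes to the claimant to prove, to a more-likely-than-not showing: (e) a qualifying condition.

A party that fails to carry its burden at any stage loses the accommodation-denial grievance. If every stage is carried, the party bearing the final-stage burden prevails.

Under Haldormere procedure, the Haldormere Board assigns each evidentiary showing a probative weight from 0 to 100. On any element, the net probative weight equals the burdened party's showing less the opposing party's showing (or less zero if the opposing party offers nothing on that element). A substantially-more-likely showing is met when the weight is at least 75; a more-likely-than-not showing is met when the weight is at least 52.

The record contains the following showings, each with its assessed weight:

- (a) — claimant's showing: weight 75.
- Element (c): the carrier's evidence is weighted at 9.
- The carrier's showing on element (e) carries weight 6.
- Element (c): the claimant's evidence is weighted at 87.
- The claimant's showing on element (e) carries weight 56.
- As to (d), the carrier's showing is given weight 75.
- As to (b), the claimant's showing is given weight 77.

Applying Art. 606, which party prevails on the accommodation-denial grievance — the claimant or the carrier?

carrier

At Stage 1 the claimant must meet a substantially-more-likely showing (weight is at least 75): on (a) the weight is 75, which does reach 75, so (a) meets the standard; on (b) the weight is 77, which does reach 75, so (b) meets the standard; on (c) the weight is 87 less the opposing 9 gives net 78, ≥ 75, so (c) meets the standard.
  Stage 1 is satisfied; the onus moves to the carrier.
At Stage 2 the carrier must meet a substantially-more-likely showing (weight is at least 75): on (d) the weight is 75, ≥ 75, so (d) meets the standard.
  Stage 2 is satisfied; the onus moves to the claimant.
At Stage 3 the claimant must meet a more-likely-than-not showing (weight is at least 52): on (e) the weight is 56 less the opposing 6 gives net 50, which does not reach 52, so (e) does not meet the standard.
  Not every element is met, so the claimant fails to carry Stage 3.
The carrier prevails.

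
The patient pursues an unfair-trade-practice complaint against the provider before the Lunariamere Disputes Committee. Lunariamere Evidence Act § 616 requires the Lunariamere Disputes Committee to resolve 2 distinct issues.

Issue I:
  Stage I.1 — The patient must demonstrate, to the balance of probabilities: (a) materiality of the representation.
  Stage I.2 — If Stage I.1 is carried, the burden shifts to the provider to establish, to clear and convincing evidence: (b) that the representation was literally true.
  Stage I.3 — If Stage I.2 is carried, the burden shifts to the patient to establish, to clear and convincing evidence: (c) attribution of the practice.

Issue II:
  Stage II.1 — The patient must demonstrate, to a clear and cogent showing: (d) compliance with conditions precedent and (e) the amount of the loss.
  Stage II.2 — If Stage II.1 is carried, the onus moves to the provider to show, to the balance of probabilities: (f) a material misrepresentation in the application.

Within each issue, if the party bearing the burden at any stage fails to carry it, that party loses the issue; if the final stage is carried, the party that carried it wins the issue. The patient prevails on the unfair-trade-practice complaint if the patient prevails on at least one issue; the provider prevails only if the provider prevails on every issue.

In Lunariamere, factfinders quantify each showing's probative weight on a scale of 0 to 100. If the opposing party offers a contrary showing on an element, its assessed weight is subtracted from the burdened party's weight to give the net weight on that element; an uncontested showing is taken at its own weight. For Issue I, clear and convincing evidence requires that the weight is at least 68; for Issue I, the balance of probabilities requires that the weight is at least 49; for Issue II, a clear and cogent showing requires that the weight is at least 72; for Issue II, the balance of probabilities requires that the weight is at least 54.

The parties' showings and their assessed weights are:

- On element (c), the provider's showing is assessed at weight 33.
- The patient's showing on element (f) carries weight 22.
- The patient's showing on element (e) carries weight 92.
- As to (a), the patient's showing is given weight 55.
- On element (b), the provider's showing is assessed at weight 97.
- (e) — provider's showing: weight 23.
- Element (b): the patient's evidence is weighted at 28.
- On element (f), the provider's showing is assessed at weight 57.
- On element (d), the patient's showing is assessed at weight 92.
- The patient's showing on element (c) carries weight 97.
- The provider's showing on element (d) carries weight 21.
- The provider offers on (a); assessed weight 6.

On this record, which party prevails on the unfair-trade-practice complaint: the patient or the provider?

provider

— Issue I —
At Stage I.1 the patient must meet the balance of probabilities (weight is at least 49): on (a) the weight is 55 less the opposing 6 gives net 49, ≥ 49, so (a) meets the standard.
  All elements met. The burden passes to the provider.
At Stage I.2 the provider must meet clear and convincing evidence (weight is at least 68): on (b) the weight is 97 less the opposing 28 gives net 69, which does reach 68, so (b) meets the standard.
  All elements met. The burden passes to the patient.
At Stage I.3 the patient must meet clear and convincing evidence (weight is at least 68): on (c) the weight is 97 less the opposing 33 gives net 64, which does not reach 68, so (c) does not meet the standard.
  The patient does not carry Stage I.3.
The provider prevails on this issue.
— Issue II —
Stage II.1 (patient, a clear and cogent showing, weight is at least 72): (d) net 92−21=71 < 72 — fails; (e) net 92−23=69 < 72 — fails.
  The patient does not carry Stage II.1.
The analysis ends at Stage II.1; the provider prevails on this issue.
Per-issue: Issue I → provider; Issue II → provider. The patient must prevail on at least one issue; overall, the provider prevails.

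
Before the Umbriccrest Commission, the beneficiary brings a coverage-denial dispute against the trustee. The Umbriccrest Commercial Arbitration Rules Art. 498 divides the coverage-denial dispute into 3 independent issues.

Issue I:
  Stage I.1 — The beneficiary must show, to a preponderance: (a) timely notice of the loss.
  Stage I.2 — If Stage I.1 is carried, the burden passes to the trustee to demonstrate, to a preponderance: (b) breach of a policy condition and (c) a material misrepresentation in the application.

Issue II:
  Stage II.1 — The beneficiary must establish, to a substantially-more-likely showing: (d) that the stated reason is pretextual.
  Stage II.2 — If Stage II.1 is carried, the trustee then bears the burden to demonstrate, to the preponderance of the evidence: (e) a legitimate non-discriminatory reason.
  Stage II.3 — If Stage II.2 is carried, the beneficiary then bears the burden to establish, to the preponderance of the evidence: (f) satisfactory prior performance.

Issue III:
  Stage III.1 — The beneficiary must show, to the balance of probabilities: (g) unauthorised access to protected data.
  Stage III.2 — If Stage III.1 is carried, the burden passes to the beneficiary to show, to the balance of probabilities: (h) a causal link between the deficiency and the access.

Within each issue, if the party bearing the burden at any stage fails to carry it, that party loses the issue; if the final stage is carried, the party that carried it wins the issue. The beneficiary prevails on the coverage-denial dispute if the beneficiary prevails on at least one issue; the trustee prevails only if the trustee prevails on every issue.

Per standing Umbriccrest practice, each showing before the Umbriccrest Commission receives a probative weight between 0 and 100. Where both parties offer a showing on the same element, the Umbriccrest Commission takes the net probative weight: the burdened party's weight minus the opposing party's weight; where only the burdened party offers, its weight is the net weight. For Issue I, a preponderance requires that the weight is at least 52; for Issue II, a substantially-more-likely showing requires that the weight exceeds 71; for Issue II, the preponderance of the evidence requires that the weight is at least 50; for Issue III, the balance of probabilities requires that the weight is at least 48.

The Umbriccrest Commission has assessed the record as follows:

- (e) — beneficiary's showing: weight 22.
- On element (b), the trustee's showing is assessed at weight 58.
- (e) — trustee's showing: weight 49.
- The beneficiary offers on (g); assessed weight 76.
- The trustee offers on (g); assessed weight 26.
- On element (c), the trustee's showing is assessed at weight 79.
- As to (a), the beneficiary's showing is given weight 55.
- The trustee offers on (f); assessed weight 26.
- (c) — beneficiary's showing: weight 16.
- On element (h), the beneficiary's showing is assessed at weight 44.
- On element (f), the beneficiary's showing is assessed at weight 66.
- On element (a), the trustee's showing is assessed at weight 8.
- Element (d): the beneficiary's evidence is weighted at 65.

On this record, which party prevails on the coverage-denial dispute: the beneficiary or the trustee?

trustee

— Issue I —
Stage I.1 (beneficiary, a preponderance, weight is at least 52): (a) net 55−8=47 < 52 — fails.
  Not every element is met, so the beneficiary fails to carry Stage I.1.
So the trustee prevails on this issue.
— Issue II —
At Stage II.1 the beneficiary must meet a substantially-more-likely showing (weight exceeds 71): on (d) the weight is 65, ≤ 71, so (d) does not meet the standard.
  Stage II.1 not carried; the beneficiary fails its burden.
The analysis ends at Stage II.1; the trustee prevails on this issue.
— Issue III —
Stage III.1 — burden on beneficiary; standard: the balance of probabilities (weight is at least 48).
    (g): 76 − 26 = 50 ≥ 48 [met]
  Stage III.1 is satisfied; the beneficiary continues to bear the burden.
Stage III.2 — burden on beneficiary; standard: the balance of probabilities (weight is at least 48).
    (h): 44 < 48 [not met]
  Stage III.2 not carried; the beneficiary fails its burden.
The analysis ends at Stage III.2; the trustee prevails on this issue.
Per-issue: Issue I → trustee; Issue II → trustee; Issue III → trustee. The beneficiary must prevail on at least one issue; overall, the trustee prevails.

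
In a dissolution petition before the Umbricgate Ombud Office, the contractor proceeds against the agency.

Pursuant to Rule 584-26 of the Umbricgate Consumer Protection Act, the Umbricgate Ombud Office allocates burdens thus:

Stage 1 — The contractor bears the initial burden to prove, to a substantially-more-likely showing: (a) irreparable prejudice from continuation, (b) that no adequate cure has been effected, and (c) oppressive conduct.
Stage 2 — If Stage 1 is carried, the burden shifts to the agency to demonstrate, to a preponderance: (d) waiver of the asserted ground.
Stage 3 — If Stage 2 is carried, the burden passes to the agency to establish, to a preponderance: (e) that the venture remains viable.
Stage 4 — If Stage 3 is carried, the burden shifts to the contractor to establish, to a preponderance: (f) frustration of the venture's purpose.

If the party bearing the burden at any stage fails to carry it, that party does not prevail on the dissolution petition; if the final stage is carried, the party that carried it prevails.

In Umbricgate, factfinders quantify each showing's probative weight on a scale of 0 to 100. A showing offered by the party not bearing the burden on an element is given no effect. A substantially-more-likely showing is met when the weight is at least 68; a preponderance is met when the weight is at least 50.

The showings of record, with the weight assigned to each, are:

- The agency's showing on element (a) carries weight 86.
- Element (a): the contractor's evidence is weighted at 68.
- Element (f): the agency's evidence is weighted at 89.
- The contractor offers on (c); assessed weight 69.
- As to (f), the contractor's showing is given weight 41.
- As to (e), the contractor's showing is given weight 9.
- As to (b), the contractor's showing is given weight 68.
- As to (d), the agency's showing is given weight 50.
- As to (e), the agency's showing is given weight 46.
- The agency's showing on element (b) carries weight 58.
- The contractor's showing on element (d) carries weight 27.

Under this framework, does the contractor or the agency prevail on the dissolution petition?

Stage 1 (contractor, a substantially-more-likely showing, weight is at least 68): (a) 68 (agency's 86 disregarded) ≥ 68 — meets; (b) 68 (agency's 58 disregarded) ≥ 68 — meets; (c) 69 ≥ 68 — meets.
  All elements met. The burden passes to the agency.
Stage 2 (agency, a preponderance, weight is at least 50): (d) 50 (contractor's 27 disregarded) ≥ 50 — meets.
  Stage 2 is satisfied; the agency continues to bear the burden.
Stage 3 (agency, a preponderance, weight is at least 50): (e) 46 (contractor's 9 disregarded) < 50 — fails.
  Stage 3 not carried; the agency fails its burden.
So the contractor prevails.

contractor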